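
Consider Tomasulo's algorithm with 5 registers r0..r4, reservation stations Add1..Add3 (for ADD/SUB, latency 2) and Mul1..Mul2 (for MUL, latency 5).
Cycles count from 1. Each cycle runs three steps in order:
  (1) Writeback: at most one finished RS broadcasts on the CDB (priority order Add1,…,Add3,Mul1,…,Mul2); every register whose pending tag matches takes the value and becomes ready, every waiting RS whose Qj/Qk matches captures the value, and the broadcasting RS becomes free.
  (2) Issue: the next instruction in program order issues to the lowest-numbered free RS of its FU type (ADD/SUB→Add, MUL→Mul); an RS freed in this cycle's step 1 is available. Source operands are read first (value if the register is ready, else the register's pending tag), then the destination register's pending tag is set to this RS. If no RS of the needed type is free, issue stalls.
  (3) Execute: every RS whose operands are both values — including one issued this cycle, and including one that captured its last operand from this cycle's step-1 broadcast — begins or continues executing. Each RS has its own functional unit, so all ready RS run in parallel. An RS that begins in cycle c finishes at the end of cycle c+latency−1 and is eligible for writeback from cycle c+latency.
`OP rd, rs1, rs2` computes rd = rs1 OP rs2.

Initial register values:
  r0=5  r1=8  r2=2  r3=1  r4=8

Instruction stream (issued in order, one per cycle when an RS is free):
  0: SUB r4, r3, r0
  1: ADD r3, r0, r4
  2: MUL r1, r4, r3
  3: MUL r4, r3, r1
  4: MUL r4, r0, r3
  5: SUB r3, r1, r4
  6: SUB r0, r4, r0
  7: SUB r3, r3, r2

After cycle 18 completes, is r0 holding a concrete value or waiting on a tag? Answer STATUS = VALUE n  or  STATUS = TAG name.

  c1: issue SUB r4<-Add1  regs: r0:5,r1:8,r2:2,r3:1,r4:Add1
  c2: issue ADD r3<-Add2  regs: r0:5,r1:8,r2:2,r3:Add2,r4:Add1
  c3: CDB Add1=-4; issue MUL r1<-Mul1  regs: r0:5,r1:Mul1,r2:2,r3:Add2,r4:-4
  c4: issue MUL r4<-Mul2  regs: r0:5,r1:Mul1,r2:2,r3:Add2,r4:Mul2
  c5: CDB Add2=1; stall  regs: r0:5,r1:Mul1,r2:2,r3:1,r4:Mul2
  c6: stall  regs: r0:5,r1:Mul1,r2:2,r3:1,r4:Mul2
  c7: stall  regs: r0:5,r1:Mul1,r2:2,r3:1,r4:Mul2
  c8: stall  regs: r0:5,r1:Mul1,r2:2,r3:1,r4:Mul2
  c9: stall  regs: r0:5,r1:Mul1,r2:2,r3:1,r4:Mul2
  c10: CDB Mul1=-4; issue MUL r4<-Mul1  regs: r0:5,r1:-4,r2:2,r3:1,r4:Mul1
  c11: issue SUB r3<-Add1  regs: r0:5,r1:-4,r2:2,r3:Add1,r4:Mul1
  c12: issue SUB r0<-Add2  regs: r0:Add2,r1:-4,r2:2,r3:Add1,r4:Mul1
  c13: issue SUB r3<-Add3  regs: r0:Add2,r1:-4,r2:2,r3:Add3,r4:Mul1
  c14: -  regs: r0:Add2,r1:-4,r2:2,r3:Add3,r4:Mul1
  c15: CDB Mul1=5  regs: r0:Add2,r1:-4,r2:2,r3:Add3,r4:5
  c16: CDB Mul2=-4  regs: r0:Add2,r1:-4,r2:2,r3:Add3,r4:5
  c17: CDB Add1=-9  regs: r0:Add2,r1:-4,r2:2,r3:Add3,r4:5
  c18: CDB Add2=0  regs: r0:0,r1:-4,r2:2,r3:Add3,r4:5

STATUS = VALUE 0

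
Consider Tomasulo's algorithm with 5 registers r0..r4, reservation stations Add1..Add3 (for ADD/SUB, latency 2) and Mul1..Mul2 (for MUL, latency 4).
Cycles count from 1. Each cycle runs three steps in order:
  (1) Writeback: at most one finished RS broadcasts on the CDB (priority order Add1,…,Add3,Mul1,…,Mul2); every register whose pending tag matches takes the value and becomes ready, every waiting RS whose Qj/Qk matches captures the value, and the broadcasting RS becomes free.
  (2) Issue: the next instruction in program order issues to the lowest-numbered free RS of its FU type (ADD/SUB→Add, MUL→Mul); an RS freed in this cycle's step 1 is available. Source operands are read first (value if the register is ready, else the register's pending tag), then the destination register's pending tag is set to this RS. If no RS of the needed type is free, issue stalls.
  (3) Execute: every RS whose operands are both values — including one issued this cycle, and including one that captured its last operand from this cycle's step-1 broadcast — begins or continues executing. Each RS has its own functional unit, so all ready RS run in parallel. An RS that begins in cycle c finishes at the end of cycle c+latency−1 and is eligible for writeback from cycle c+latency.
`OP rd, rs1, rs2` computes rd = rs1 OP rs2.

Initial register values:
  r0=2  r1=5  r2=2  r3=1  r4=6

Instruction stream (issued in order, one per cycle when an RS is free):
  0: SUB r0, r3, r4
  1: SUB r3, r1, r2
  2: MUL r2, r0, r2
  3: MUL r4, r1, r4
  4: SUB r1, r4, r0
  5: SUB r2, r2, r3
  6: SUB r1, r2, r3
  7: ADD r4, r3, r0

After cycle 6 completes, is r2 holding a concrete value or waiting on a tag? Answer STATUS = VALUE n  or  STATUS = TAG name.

cycle 1: issue SUB r0<-Add1 // r0:Add1,r1:5,r2:2,r3:1,r4:6
cycle 2: issue SUB r3<-Add2 // r0:Add1,r1:5,r2:2,r3:Add2,r4:6
cycle 3: CDB Add1=-5; issue MUL r2<-Mul1 // r0:-5,r1:5,r2:Mul1,r3:Add2,r4:6
cycle 4: CDB Add2=3; issue MUL r4<-Mul2 // r0:-5,r1:5,r2:Mul1,r3:3,r4:Mul2
cycle 5: issue SUB r1<-Add1 // r0:-5,r1:Add1,r2:Mul1,r3:3,r4:Mul2
cycle 6: issue SUB r2<-Add2 // r0:-5,r1:Add1,r2:Add2,r3:3,r4:Mul2

STATUS = TAG Add2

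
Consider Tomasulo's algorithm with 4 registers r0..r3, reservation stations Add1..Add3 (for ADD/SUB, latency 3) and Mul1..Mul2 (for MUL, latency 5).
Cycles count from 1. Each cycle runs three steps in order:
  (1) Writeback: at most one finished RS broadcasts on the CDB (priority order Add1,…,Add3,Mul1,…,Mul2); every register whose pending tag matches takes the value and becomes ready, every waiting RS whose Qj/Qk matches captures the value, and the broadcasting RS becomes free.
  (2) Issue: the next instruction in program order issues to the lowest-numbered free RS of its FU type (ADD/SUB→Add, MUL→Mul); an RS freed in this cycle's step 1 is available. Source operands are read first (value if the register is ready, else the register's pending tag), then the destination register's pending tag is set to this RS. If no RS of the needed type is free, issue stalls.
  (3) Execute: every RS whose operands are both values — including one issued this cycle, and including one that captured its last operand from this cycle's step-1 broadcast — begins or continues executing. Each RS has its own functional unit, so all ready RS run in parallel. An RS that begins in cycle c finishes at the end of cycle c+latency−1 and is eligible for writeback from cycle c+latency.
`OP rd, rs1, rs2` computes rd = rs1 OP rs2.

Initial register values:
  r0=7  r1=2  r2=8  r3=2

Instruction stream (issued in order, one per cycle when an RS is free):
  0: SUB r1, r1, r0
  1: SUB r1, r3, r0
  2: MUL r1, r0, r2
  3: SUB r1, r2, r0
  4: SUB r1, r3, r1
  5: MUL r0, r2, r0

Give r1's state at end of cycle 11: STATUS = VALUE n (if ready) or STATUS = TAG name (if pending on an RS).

STATUS = VALUE 1

  c1: issue SUB r1<-Add1  regs: r0:7,r1:Add1,r2:8,r3:2
  c2: issue SUB r1<-Add2  regs: r0:7,r1:Add2,r2:8,r3:2
  c3: issue MUL r1<-Mul1  regs: r0:7,r1:Mul1,r2:8,r3:2
  c4: CDB Add1=-5; issue SUB r1<-Add1  regs: r0:7,r1:Add1,r2:8,r3:2
  c5: CDB Add2=-5; issue SUB r1<-Add2  regs: r0:7,r1:Add2,r2:8,r3:2
  c6: issue MUL r0<-Mul2  regs: r0:Mul2,r1:Add2,r2:8,r3:2
  c7: CDB Add1=1  regs: r0:Mul2,r1:Add2,r2:8,r3:2
  c8: CDB Mul1=56  regs: r0:Mul2,r1:Add2,r2:8,r3:2
  c9: -  regs: r0:Mul2,r1:Add2,r2:8,r3:2
  c10: CDB Add2=1  regs: r0:Mul2,r1:1,r2:8,r3:2
  c11: CDB Mul2=56  regs: r0:56,r1:1,r2:8,r3:2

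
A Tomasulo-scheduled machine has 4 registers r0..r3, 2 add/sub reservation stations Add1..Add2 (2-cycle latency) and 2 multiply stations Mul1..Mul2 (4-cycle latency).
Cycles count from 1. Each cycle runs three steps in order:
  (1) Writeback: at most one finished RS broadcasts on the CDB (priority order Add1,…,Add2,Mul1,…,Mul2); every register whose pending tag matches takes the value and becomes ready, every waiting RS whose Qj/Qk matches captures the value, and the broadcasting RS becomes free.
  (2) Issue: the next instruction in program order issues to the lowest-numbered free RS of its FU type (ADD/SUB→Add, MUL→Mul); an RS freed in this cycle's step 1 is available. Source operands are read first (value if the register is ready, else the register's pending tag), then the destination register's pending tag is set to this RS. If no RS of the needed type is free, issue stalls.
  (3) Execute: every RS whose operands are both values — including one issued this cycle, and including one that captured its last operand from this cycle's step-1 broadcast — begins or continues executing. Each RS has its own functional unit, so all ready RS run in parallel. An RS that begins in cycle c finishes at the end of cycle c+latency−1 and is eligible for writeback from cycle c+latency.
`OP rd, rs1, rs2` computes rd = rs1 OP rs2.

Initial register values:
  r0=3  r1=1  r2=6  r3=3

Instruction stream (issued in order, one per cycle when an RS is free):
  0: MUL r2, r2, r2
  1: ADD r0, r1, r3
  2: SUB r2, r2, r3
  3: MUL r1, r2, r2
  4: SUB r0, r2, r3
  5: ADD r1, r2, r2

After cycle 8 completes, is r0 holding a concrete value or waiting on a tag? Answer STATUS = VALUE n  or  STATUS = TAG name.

  c1: issue MUL r2<-Mul1  regs: r0:3,r1:1,r2:Mul1,r3:3
  c2: issue ADD r0<-Add1  regs: r0:Add1,r1:1,r2:Mul1,r3:3
  c3: issue SUB r2<-Add2  regs: r0:Add1,r1:1,r2:Add2,r3:3
  c4: CDB Add1=4; issue MUL r1<-Mul2  regs: r0:4,r1:Mul2,r2:Add2,r3:3
  c5: CDB Mul1=36; issue SUB r0<-Add1  regs: r0:Add1,r1:Mul2,r2:Add2,r3:3
  c6: stall  regs: r0:Add1,r1:Mul2,r2:Add2,r3:3
  c7: CDB Add2=33; issue ADD r1<-Add2  regs: r0:Add1,r1:Add2,r2:33,r3:3
  c8: -  regs: r0:Add1,r1:Add2,r2:33,r3:3

STATUS = TAG Add1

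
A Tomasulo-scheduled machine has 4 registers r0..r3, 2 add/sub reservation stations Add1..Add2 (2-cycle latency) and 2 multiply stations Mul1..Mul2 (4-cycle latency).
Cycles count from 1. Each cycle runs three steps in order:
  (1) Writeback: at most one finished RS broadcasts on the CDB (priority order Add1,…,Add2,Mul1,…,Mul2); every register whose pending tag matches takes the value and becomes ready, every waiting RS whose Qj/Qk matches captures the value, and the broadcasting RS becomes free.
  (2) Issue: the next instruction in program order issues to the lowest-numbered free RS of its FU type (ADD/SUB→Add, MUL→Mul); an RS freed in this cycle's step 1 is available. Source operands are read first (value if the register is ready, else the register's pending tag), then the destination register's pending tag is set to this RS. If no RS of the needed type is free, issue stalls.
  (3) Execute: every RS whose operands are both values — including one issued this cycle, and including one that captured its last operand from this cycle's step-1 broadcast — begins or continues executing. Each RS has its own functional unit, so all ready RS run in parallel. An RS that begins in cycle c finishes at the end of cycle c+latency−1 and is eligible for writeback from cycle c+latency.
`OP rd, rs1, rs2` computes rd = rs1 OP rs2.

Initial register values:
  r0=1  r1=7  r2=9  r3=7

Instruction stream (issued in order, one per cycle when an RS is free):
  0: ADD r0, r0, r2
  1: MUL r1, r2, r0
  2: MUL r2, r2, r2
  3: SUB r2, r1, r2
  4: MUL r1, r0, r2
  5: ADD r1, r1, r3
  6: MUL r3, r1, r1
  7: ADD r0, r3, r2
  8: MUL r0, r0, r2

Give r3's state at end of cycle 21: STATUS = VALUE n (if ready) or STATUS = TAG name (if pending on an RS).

c1: issue ADD r0<-Add1 | r0:Add1,r1:7,r2:9,r3:7
c2: issue MUL r1<-Mul1 | r0:Add1,r1:Mul1,r2:9,r3:7
c3: CDB Add1=10; issue MUL r2<-Mul2 | r0:10,r1:Mul1,r2:Mul2,r3:7
c4: issue SUB r2<-Add1 | r0:10,r1:Mul1,r2:Add1,r3:7
c5: stall | r0:10,r1:Mul1,r2:Add1,r3:7
c6: stall | r0:10,r1:Mul1,r2:Add1,r3:7
c7: CDB Mul1=90; issue MUL r1<-Mul1 | r0:10,r1:Mul1,r2:Add1,r3:7
c8: CDB Mul2=81; issue ADD r1<-Add2 | r0:10,r1:Add2,r2:Add1,r3:7
c9: issue MUL r3<-Mul2 | r0:10,r1:Add2,r2:Add1,r3:Mul2
c10: CDB Add1=9; issue ADD r0<-Add1 | r0:Add1,r1:Add2,r2:9,r3:Mul2
c11: stall | r0:Add1,r1:Add2,r2:9,r3:Mul2
c12: stall | r0:Add1,r1:Add2,r2:9,r3:Mul2
c13: stall | r0:Add1,r1:Add2,r2:9,r3:Mul2
c14: CDB Mul1=90; issue MUL r0<-Mul1 | r0:Mul1,r1:Add2,r2:9,r3:Mul2
c15: - | r0:Mul1,r1:Add2,r2:9,r3:Mul2
c16: CDB Add2=97 | r0:Mul1,r1:97,r2:9,r3:Mul2
c17: - | r0:Mul1,r1:97,r2:9,r3:Mul2
c18: - | r0:Mul1,r1:97,r2:9,r3:Mul2
c19: - | r0:Mul1,r1:97,r2:9,r3:Mul2
c20: CDB Mul2=9409 | r0:Mul1,r1:97,r2:9,r3:9409
c21: - | r0:Mul1,r1:97,r2:9,r3:9409

STATUS = VALUE 9409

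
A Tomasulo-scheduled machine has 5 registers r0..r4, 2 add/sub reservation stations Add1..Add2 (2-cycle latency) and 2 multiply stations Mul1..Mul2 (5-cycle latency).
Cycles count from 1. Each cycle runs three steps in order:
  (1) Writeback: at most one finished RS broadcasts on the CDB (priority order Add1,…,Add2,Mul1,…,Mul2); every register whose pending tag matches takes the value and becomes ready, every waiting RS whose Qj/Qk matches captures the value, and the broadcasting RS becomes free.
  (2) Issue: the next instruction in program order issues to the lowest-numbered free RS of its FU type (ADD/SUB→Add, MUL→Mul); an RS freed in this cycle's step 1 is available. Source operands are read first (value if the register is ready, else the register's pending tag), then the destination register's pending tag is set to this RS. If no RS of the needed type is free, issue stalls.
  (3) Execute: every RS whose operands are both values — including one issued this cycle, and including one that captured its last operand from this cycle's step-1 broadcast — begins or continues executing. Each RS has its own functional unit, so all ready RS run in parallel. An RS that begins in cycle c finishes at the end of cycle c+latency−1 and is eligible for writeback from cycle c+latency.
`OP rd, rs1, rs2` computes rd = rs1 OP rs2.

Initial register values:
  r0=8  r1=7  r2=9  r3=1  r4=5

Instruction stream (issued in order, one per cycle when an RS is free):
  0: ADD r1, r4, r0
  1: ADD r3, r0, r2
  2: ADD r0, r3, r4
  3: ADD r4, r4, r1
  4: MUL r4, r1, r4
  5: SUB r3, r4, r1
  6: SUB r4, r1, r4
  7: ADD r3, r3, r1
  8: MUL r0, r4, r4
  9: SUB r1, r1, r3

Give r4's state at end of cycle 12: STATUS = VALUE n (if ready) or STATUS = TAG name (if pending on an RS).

STATUS = TAG Add2

cycle 1: issue ADD r1<-Add1 // r0:8,r1:Add1,r2:9,r3:1,r4:5
cycle 2: issue ADD r3<-Add2 // r0:8,r1:Add1,r2:9,r3:Add2,r4:5
cycle 3: CDB Add1=13; issue ADD r0<-Add1 // r0:Add1,r1:13,r2:9,r3:Add2,r4:5
cycle 4: CDB Add2=17; issue ADD r4<-Add2 // r0:Add1,r1:13,r2:9,r3:17,r4:Add2
cycle 5: issue MUL r4<-Mul1 // r0:Add1,r1:13,r2:9,r3:17,r4:Mul1
cycle 6: CDB Add1=22; issue SUB r3<-Add1 // r0:22,r1:13,r2:9,r3:Add1,r4:Mul1
cycle 7: CDB Add2=18; issue SUB r4<-Add2 // r0:22,r1:13,r2:9,r3:Add1,r4:Add2
cycle 8: stall // r0:22,r1:13,r2:9,r3:Add1,r4:Add2
cycle 9: stall // r0:22,r1:13,r2:9,r3:Add1,r4:Add2
cycle 10: stall // r0:22,r1:13,r2:9,r3:Add1,r4:Add2
cycle 11: stall // r0:22,r1:13,r2:9,r3:Add1,r4:Add2
cycle 12: CDB Mul1=234; stall // r0:22,r1:13,r2:9,r3:Add1,r4:Add2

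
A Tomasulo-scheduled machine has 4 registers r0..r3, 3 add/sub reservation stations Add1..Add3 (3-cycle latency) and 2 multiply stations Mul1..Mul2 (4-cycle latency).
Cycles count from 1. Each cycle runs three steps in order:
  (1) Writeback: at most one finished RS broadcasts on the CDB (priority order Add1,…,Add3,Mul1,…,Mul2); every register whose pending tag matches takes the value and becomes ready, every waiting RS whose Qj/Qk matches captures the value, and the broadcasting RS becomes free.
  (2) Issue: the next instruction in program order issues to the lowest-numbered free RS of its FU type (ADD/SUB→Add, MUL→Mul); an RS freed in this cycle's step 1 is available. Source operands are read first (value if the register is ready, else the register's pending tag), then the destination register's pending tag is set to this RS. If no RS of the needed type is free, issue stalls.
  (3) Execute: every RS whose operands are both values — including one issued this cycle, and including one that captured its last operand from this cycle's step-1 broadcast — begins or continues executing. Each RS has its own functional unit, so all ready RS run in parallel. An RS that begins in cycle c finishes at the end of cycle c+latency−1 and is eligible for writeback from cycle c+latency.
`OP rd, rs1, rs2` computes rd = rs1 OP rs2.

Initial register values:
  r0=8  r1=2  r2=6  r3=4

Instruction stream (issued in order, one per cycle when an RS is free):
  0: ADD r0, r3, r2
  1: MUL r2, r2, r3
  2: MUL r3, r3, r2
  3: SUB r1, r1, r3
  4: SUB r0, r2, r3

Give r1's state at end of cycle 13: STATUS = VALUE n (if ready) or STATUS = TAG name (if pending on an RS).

STATUS = VALUE -94

c1: issue ADD r0<-Add1 | r0:Add1,r1:2,r2:6,r3:4
c2: issue MUL r2<-Mul1 | r0:Add1,r1:2,r2:Mul1,r3:4
c3: issue MUL r3<-Mul2 | r0:Add1,r1:2,r2:Mul1,r3:Mul2
c4: CDB Add1=10; issue SUB r1<-Add1 | r0:10,r1:Add1,r2:Mul1,r3:Mul2
c5: issue SUB r0<-Add2 | r0:Add2,r1:Add1,r2:Mul1,r3:Mul2
c6: CDB Mul1=24 | r0:Add2,r1:Add1,r2:24,r3:Mul2
c7: - | r0:Add2,r1:Add1,r2:24,r3:Mul2
c8: - | r0:Add2,r1:Add1,r2:24,r3:Mul2
c9: - | r0:Add2,r1:Add1,r2:24,r3:Mul2
c10: CDB Mul2=96 | r0:Add2,r1:Add1,r2:24,r3:96
c11: - | r0:Add2,r1:Add1,r2:24,r3:96
c12: - | r0:Add2,r1:Add1,r2:24,r3:96
c13: CDB Add1=-94 | r0:Add2,r1:-94,r2:24,r3:96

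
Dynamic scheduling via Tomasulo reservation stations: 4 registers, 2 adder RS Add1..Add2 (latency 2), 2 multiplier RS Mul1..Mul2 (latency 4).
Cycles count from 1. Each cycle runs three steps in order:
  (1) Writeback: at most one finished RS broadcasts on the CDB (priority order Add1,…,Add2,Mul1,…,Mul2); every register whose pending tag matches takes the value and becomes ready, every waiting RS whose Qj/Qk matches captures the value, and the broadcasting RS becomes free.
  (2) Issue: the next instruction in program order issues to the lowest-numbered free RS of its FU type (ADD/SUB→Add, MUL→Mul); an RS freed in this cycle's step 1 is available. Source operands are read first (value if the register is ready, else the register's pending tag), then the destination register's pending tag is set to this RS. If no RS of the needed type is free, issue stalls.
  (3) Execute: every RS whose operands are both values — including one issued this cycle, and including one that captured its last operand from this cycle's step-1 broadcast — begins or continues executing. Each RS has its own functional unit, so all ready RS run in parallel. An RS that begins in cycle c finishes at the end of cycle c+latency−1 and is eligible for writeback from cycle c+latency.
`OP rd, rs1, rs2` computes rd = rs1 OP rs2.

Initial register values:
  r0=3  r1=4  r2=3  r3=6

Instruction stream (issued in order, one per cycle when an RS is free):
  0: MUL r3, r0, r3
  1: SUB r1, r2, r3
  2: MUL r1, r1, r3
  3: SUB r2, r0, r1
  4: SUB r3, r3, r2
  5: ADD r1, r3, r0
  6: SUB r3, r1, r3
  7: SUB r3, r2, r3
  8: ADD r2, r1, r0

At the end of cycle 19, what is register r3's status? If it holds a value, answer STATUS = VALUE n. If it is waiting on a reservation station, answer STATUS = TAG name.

STATUS = TAG Add2

  c1: issue MUL r3<-Mul1  regs: r0:3,r1:4,r2:3,r3:Mul1
  c2: issue SUB r1<-Add1  regs: r0:3,r1:Add1,r2:3,r3:Mul1
  c3: issue MUL r1<-Mul2  regs: r0:3,r1:Mul2,r2:3,r3:Mul1
  c4: issue SUB r2<-Add2  regs: r0:3,r1:Mul2,r2:Add2,r3:Mul1
  c5: CDB Mul1=18; stall  regs: r0:3,r1:Mul2,r2:Add2,r3:18
  c6: stall  regs: r0:3,r1:Mul2,r2:Add2,r3:18
  c7: CDB Add1=-15; issue SUB r3<-Add1  regs: r0:3,r1:Mul2,r2:Add2,r3:Add1
  c8: stall  regs: r0:3,r1:Mul2,r2:Add2,r3:Add1
  c9: stall  regs: r0:3,r1:Mul2,r2:Add2,r3:Add1
  c10: stall  regs: r0:3,r1:Mul2,r2:Add2,r3:Add1
  c11: CDB Mul2=-270; stall  regs: r0:3,r1:-270,r2:Add2,r3:Add1
  c12: stall  regs: r0:3,r1:-270,r2:Add2,r3:Add1
  c13: CDB Add2=273; issue ADD r1<-Add2  regs: r0:3,r1:Add2,r2:273,r3:Add1
  c14: stall  regs: r0:3,r1:Add2,r2:273,r3:Add1
  c15: CDB Add1=-255; issue SUB r3<-Add1  regs: r0:3,r1:Add2,r2:273,r3:Add1
  c16: stall  regs: r0:3,r1:Add2,r2:273,r3:Add1
  c17: CDB Add2=-252; issue SUB r3<-Add2  regs: r0:3,r1:-252,r2:273,r3:Add2
  c18: stall  regs: r0:3,r1:-252,r2:273,r3:Add2
  c19: CDB Add1=3; issue ADD r2<-Add1  regs: r0:3,r1:-252,r2:Add1,r3:Add2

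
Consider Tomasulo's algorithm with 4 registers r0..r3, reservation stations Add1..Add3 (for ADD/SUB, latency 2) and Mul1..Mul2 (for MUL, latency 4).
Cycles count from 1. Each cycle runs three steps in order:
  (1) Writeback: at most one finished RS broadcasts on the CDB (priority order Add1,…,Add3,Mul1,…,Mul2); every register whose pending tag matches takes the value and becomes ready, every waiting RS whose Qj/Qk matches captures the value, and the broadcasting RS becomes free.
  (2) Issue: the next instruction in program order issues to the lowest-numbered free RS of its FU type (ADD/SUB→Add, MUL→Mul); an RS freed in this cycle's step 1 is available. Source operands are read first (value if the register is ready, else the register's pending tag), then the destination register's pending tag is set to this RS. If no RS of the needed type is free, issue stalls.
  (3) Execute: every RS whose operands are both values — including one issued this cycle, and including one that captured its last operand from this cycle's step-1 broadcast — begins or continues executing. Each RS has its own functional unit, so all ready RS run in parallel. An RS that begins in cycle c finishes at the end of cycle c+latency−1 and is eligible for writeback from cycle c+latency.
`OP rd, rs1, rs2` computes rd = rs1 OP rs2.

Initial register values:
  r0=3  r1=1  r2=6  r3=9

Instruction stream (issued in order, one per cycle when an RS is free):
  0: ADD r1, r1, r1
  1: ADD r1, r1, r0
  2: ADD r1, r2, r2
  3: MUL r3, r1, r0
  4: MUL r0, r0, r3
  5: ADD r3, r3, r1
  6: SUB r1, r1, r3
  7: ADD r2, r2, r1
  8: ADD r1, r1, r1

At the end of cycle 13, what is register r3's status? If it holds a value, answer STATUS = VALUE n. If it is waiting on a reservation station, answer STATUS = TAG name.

STATUS = VALUE 48

c1: issue ADD r1<-Add1 | r0:3,r1:Add1,r2:6,r3:9
c2: issue ADD r1<-Add2 | r0:3,r1:Add2,r2:6,r3:9
c3: CDB Add1=2; issue ADD r1<-Add1 | r0:3,r1:Add1,r2:6,r3:9
c4: issue MUL r3<-Mul1 | r0:3,r1:Add1,r2:6,r3:Mul1
c5: CDB Add1=12; issue MUL r0<-Mul2 | r0:Mul2,r1:12,r2:6,r3:Mul1
c6: CDB Add2=5; issue ADD r3<-Add1 | r0:Mul2,r1:12,r2:6,r3:Add1
c7: issue SUB r1<-Add2 | r0:Mul2,r1:Add2,r2:6,r3:Add1
c8: issue ADD r2<-Add3 | r0:Mul2,r1:Add2,r2:Add3,r3:Add1
c9: CDB Mul1=36; stall | r0:Mul2,r1:Add2,r2:Add3,r3:Add1
c10: stall | r0:Mul2,r1:Add2,r2:Add3,r3:Add1
c11: CDB Add1=48; issue ADD r1<-Add1 | r0:Mul2,r1:Add1,r2:Add3,r3:48
c12: - | r0:Mul2,r1:Add1,r2:Add3,r3:48
c13: CDB Add2=-36 | r0:Mul2,r1:Add1,r2:Add3,r3:48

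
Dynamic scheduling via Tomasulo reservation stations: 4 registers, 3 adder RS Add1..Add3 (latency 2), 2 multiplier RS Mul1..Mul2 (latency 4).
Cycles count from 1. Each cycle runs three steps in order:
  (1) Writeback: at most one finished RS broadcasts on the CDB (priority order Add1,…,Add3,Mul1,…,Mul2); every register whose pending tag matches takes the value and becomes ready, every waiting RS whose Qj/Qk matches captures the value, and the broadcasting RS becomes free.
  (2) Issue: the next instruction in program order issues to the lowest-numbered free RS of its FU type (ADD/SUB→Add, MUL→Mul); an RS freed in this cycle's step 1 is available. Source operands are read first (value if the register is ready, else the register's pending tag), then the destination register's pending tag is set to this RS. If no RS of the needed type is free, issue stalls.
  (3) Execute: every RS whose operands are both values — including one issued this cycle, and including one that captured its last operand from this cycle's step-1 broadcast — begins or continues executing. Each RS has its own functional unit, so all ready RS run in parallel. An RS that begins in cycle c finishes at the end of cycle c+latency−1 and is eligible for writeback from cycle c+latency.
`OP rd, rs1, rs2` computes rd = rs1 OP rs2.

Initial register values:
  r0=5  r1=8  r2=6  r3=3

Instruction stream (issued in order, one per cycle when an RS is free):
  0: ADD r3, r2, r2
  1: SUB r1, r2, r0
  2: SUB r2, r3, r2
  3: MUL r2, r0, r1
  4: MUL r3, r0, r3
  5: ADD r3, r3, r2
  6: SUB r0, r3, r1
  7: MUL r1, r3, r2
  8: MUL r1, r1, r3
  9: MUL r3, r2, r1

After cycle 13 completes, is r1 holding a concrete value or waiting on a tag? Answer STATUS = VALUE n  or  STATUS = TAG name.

STATUS = TAG Mul2

c1: issue ADD r3<-Add1 | r0:5,r1:8,r2:6,r3:Add1
c2: issue SUB r1<-Add2 | r0:5,r1:Add2,r2:6,r3:Add1
c3: CDB Add1=12; issue SUB r2<-Add1 | r0:5,r1:Add2,r2:Add1,r3:12
c4: CDB Add2=1; issue MUL r2<-Mul1 | r0:5,r1:1,r2:Mul1,r3:12
c5: CDB Add1=6; issue MUL r3<-Mul2 | r0:5,r1:1,r2:Mul1,r3:Mul2
c6: issue ADD r3<-Add1 | r0:5,r1:1,r2:Mul1,r3:Add1
c7: issue SUB r0<-Add2 | r0:Add2,r1:1,r2:Mul1,r3:Add1
c8: CDB Mul1=5; issue MUL r1<-Mul1 | r0:Add2,r1:Mul1,r2:5,r3:Add1
c9: CDB Mul2=60; issue MUL r1<-Mul2 | r0:Add2,r1:Mul2,r2:5,r3:Add1
c10: stall | r0:Add2,r1:Mul2,r2:5,r3:Add1
c11: CDB Add1=65; stall | r0:Add2,r1:Mul2,r2:5,r3:65
c12: stall | r0:Add2,r1:Mul2,r2:5,r3:65
c13: CDB Add2=64; stall | r0:64,r1:Mul2,r2:5,r3:65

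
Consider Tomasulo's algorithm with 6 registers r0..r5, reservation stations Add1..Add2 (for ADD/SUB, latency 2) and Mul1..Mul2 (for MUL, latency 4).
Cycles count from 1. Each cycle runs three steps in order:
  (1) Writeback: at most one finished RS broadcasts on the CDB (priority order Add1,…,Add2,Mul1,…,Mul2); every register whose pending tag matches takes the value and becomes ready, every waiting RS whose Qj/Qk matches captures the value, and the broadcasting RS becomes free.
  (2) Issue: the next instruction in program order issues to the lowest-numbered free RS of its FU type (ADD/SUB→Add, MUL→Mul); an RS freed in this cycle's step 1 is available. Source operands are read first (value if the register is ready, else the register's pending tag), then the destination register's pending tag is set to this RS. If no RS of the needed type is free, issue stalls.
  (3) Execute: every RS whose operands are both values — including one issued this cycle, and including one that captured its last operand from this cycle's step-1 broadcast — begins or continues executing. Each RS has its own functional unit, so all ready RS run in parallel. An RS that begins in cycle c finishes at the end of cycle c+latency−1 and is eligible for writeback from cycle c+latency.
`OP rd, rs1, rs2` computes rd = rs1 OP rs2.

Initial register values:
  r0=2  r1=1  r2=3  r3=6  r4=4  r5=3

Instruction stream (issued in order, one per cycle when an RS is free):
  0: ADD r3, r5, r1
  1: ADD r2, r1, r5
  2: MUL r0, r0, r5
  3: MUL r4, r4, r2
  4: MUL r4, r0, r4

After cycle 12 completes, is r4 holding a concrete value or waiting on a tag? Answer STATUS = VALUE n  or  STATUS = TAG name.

STATUS = VALUE 96

cycle 1: issue ADD r3<-Add1 // r0:2,r1:1,r2:3,r3:Add1,r4:4,r5:3
cycle 2: issue ADD r2<-Add2 // r0:2,r1:1,r2:Add2,r3:Add1,r4:4,r5:3
cycle 3: CDB Add1=4; issue MUL r0<-Mul1 // r0:Mul1,r1:1,r2:Add2,r3:4,r4:4,r5:3
cycle 4: CDB Add2=4; issue MUL r4<-Mul2 // r0:Mul1,r1:1,r2:4,r3:4,r4:Mul2,r5:3
cycle 5: stall // r0:Mul1,r1:1,r2:4,r3:4,r4:Mul2,r5:3
cycle 6: stall // r0:Mul1,r1:1,r2:4,r3:4,r4:Mul2,r5:3
cycle 7: CDB Mul1=6; issue MUL r4<-Mul1 // r0:6,r1:1,r2:4,r3:4,r4:Mul1,r5:3
cycle 8: CDB Mul2=16 // r0:6,r1:1,r2:4,r3:4,r4:Mul1,r5:3
cycle 9: - // r0:6,r1:1,r2:4,r3:4,r4:Mul1,r5:3
cycle 10: - // r0:6,r1:1,r2:4,r3:4,r4:Mul1,r5:3
cycle 11: - // r0:6,r1:1,r2:4,r3:4,r4:Mul1,r5:3
cycle 12: CDB Mul1=96 // r0:6,r1:1,r2:4,r3:4,r4:96,r5:3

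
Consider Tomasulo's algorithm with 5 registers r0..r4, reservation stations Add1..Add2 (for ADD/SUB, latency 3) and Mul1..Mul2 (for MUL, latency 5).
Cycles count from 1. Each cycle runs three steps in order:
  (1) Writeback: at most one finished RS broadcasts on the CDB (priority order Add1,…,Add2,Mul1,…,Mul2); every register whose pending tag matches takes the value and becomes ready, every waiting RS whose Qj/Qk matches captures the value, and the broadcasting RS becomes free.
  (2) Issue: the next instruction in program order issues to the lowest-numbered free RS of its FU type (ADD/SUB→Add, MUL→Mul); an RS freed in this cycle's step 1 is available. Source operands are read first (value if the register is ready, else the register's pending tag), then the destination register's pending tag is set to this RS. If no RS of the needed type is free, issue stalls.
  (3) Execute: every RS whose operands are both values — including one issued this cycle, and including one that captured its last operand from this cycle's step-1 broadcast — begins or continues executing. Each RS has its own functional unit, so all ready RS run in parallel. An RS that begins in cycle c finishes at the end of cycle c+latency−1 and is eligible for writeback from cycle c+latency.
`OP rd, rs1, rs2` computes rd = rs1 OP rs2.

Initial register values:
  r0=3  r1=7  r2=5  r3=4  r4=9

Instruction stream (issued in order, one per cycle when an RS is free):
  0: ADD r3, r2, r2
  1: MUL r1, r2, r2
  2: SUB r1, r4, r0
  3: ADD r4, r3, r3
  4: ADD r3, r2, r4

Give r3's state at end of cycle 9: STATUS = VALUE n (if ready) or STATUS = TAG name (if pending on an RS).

STATUS = TAG Add2

cycle 1: issue ADD r3<-Add1 // r0:3,r1:7,r2:5,r3:Add1,r4:9
cycle 2: issue MUL r1<-Mul1 // r0:3,r1:Mul1,r2:5,r3:Add1,r4:9
cycle 3: issue SUB r1<-Add2 // r0:3,r1:Add2,r2:5,r3:Add1,r4:9
cycle 4: CDB Add1=10; issue ADD r4<-Add1 // r0:3,r1:Add2,r2:5,r3:10,r4:Add1
cycle 5: stall // r0:3,r1:Add2,r2:5,r3:10,r4:Add1
cycle 6: CDB Add2=6; issue ADD r3<-Add2 // r0:3,r1:6,r2:5,r3:Add2,r4:Add1
cycle 7: CDB Add1=20 // r0:3,r1:6,r2:5,r3:Add2,r4:20
cycle 8: CDB Mul1=25 // r0:3,r1:6,r2:5,r3:Add2,r4:20
cycle 9: - // r0:3,r1:6,r2:5,r3:Add2,r4:20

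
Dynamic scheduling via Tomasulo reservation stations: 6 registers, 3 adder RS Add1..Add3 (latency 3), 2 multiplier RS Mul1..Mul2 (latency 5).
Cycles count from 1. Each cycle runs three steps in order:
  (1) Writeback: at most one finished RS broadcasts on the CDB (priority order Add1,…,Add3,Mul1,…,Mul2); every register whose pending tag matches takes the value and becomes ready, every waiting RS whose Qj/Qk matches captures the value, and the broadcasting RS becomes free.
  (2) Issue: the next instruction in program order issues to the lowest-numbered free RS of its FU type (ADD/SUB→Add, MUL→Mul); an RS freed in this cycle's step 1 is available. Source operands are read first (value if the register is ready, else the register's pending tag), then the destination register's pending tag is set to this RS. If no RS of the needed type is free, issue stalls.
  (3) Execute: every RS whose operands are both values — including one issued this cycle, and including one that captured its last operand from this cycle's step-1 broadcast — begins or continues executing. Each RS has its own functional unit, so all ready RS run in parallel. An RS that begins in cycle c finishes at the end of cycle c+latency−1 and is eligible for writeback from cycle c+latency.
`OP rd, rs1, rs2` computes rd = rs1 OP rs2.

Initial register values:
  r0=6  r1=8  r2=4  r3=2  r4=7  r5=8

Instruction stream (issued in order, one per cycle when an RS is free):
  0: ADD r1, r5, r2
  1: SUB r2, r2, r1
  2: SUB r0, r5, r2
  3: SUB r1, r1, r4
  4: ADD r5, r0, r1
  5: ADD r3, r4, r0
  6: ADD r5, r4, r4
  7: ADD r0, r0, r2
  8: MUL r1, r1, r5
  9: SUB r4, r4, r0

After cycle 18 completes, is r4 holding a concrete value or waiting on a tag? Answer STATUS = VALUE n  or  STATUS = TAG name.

STATUS = TAG Add2

c1: issue ADD r1<-Add1 | r0:6,r1:Add1,r2:4,r3:2,r4:7,r5:8
c2: issue SUB r2<-Add2 | r0:6,r1:Add1,r2:Add2,r3:2,r4:7,r5:8
c3: issue SUB r0<-Add3 | r0:Add3,r1:Add1,r2:Add2,r3:2,r4:7,r5:8
c4: CDB Add1=12; issue SUB r1<-Add1 | r0:Add3,r1:Add1,r2:Add2,r3:2,r4:7,r5:8
c5: stall | r0:Add3,r1:Add1,r2:Add2,r3:2,r4:7,r5:8
c6: stall | r0:Add3,r1:Add1,r2:Add2,r3:2,r4:7,r5:8
c7: CDB Add1=5; issue ADD r5<-Add1 | r0:Add3,r1:5,r2:Add2,r3:2,r4:7,r5:Add1
c8: CDB Add2=-8; issue ADD r3<-Add2 | r0:Add3,r1:5,r2:-8,r3:Add2,r4:7,r5:Add1
c9: stall | r0:Add3,r1:5,r2:-8,r3:Add2,r4:7,r5:Add1
c10: stall | r0:Add3,r1:5,r2:-8,r3:Add2,r4:7,r5:Add1
c11: CDB Add3=16; issue ADD r5<-Add3 | r0:16,r1:5,r2:-8,r3:Add2,r4:7,r5:Add3
c12: stall | r0:16,r1:5,r2:-8,r3:Add2,r4:7,r5:Add3
c13: stall | r0:16,r1:5,r2:-8,r3:Add2,r4:7,r5:Add3
c14: CDB Add1=21; issue ADD r0<-Add1 | r0:Add1,r1:5,r2:-8,r3:Add2,r4:7,r5:Add3
c15: CDB Add2=23; issue MUL r1<-Mul1 | r0:Add1,r1:Mul1,r2:-8,r3:23,r4:7,r5:Add3
c16: CDB Add3=14; issue SUB r4<-Add2 | r0:Add1,r1:Mul1,r2:-8,r3:23,r4:Add2,r5:14
c17: CDB Add1=8 | r0:8,r1:Mul1,r2:-8,r3:23,r4:Add2,r5:14
c18: - | r0:8,r1:Mul1,r2:-8,r3:23,r4:Add2,r5:14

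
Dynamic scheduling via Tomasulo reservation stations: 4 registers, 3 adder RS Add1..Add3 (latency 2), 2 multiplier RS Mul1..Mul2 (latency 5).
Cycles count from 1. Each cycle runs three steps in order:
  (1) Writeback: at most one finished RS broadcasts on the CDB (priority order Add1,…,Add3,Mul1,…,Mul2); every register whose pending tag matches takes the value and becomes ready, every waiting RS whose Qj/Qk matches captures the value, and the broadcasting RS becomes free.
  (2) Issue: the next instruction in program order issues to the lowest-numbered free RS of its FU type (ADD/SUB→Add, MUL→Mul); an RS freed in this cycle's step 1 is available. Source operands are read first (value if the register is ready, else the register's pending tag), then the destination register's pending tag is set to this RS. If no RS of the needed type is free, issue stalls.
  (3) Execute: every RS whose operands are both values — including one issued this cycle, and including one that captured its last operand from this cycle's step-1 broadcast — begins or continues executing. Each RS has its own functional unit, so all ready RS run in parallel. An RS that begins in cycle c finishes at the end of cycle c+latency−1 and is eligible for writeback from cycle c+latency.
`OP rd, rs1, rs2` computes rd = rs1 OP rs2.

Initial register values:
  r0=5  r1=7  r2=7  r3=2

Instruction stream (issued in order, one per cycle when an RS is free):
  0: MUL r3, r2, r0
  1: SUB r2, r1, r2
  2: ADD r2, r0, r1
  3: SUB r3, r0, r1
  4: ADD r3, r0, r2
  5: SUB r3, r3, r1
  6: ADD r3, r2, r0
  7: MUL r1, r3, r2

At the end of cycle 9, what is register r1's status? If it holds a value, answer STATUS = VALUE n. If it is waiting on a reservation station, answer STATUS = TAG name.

cycle 1: issue MUL r3<-Mul1 // r0:5,r1:7,r2:7,r3:Mul1
cycle 2: issue SUB r2<-Add1 // r0:5,r1:7,r2:Add1,r3:Mul1
cycle 3: issue ADD r2<-Add2 // r0:5,r1:7,r2:Add2,r3:Mul1
cycle 4: CDB Add1=0; issue SUB r3<-Add1 // r0:5,r1:7,r2:Add2,r3:Add1
cycle 5: CDB Add2=12; issue ADD r3<-Add2 // r0:5,r1:7,r2:12,r3:Add2
cycle 6: CDB Add1=-2; issue SUB r3<-Add1 // r0:5,r1:7,r2:12,r3:Add1
cycle 7: CDB Add2=17; issue ADD r3<-Add2 // r0:5,r1:7,r2:12,r3:Add2
cycle 8: CDB Mul1=35; issue MUL r1<-Mul1 // r0:5,r1:Mul1,r2:12,r3:Add2
cycle 9: CDB Add1=10 // r0:5,r1:Mul1,r2:12,r3:Add2

STATUS = TAG Mul1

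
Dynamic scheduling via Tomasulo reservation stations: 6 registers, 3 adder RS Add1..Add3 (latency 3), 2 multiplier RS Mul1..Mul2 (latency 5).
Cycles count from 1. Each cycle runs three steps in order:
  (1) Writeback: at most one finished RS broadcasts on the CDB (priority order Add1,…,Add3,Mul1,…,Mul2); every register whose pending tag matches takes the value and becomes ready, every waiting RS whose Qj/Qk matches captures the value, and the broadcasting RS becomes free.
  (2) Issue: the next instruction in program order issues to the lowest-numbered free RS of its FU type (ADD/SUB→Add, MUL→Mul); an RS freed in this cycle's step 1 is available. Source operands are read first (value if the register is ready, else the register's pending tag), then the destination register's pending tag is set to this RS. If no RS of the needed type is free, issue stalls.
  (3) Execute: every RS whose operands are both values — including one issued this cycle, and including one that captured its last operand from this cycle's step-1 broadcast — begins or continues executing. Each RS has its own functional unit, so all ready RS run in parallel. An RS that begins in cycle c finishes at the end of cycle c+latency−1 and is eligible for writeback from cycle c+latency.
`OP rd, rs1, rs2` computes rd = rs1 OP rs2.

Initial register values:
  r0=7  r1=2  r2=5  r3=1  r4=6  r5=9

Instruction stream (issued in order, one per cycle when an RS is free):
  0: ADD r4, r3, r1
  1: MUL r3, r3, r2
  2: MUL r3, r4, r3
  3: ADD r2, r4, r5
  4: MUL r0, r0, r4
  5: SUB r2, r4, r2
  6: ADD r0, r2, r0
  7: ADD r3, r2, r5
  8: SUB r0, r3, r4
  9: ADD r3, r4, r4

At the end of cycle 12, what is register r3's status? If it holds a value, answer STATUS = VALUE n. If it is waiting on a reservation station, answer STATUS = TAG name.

STATUS = TAG Add3

c1: issue ADD r4<-Add1 | r0:7,r1:2,r2:5,r3:1,r4:Add1,r5:9
c2: issue MUL r3<-Mul1 | r0:7,r1:2,r2:5,r3:Mul1,r4:Add1,r5:9
c3: issue MUL r3<-Mul2 | r0:7,r1:2,r2:5,r3:Mul2,r4:Add1,r5:9
c4: CDB Add1=3; issue ADD r2<-Add1 | r0:7,r1:2,r2:Add1,r3:Mul2,r4:3,r5:9
c5: stall | r0:7,r1:2,r2:Add1,r3:Mul2,r4:3,r5:9
c6: stall | r0:7,r1:2,r2:Add1,r3:Mul2,r4:3,r5:9
c7: CDB Add1=12; stall | r0:7,r1:2,r2:12,r3:Mul2,r4:3,r5:9
c8: CDB Mul1=5; issue MUL r0<-Mul1 | r0:Mul1,r1:2,r2:12,r3:Mul2,r4:3,r5:9
c9: issue SUB r2<-Add1 | r0:Mul1,r1:2,r2:Add1,r3:Mul2,r4:3,r5:9
c10: issue ADD r0<-Add2 | r0:Add2,r1:2,r2:Add1,r3:Mul2,r4:3,r5:9
c11: issue ADD r3<-Add3 | r0:Add2,r1:2,r2:Add1,r3:Add3,r4:3,r5:9
c12: CDB Add1=-9; issue SUB r0<-Add1 | r0:Add1,r1:2,r2:-9,r3:Add3,r4:3,r5:9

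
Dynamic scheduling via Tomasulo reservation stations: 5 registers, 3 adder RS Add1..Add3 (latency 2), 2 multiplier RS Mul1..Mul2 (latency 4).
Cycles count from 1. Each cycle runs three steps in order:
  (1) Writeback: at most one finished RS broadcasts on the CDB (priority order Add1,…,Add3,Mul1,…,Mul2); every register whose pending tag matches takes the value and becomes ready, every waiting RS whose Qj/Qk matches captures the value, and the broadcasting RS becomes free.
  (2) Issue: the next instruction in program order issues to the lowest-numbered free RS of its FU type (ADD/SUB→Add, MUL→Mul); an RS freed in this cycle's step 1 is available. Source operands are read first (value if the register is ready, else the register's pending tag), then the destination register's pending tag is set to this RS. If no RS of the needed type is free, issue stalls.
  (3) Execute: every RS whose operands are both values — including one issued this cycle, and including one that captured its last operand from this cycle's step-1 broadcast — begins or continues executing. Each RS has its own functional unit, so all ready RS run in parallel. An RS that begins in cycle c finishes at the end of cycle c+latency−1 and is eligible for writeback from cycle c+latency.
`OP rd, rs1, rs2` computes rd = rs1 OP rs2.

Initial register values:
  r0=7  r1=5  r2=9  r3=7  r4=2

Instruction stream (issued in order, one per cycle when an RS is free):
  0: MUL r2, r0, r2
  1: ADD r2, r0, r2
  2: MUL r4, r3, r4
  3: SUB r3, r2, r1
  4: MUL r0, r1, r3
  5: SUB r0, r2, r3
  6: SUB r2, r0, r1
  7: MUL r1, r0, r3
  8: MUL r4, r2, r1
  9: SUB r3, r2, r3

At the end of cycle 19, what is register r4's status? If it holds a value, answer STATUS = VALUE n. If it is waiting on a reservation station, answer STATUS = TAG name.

cycle 1: issue MUL r2<-Mul1 // r0:7,r1:5,r2:Mul1,r3:7,r4:2
cycle 2: issue ADD r2<-Add1 // r0:7,r1:5,r2:Add1,r3:7,r4:2
cycle 3: issue MUL r4<-Mul2 // r0:7,r1:5,r2:Add1,r3:7,r4:Mul2
cycle 4: issue SUB r3<-Add2 // r0:7,r1:5,r2:Add1,r3:Add2,r4:Mul2
cycle 5: CDB Mul1=63; issue MUL r0<-Mul1 // r0:Mul1,r1:5,r2:Add1,r3:Add2,r4:Mul2
cycle 6: issue SUB r0<-Add3 // r0:Add3,r1:5,r2:Add1,r3:Add2,r4:Mul2
cycle 7: CDB Add1=70; issue SUB r2<-Add1 // r0:Add3,r1:5,r2:Add1,r3:Add2,r4:Mul2
cycle 8: CDB Mul2=14; issue MUL r1<-Mul2 // r0:Add3,r1:Mul2,r2:Add1,r3:Add2,r4:14
cycle 9: CDB Add2=65; stall // r0:Add3,r1:Mul2,r2:Add1,r3:65,r4:14
cycle 10: stall // r0:Add3,r1:Mul2,r2:Add1,r3:65,r4:14
cycle 11: CDB Add3=5; stall // r0:5,r1:Mul2,r2:Add1,r3:65,r4:14
cycle 12: stall // r0:5,r1:Mul2,r2:Add1,r3:65,r4:14
cycle 13: CDB Add1=0; stall // r0:5,r1:Mul2,r2:0,r3:65,r4:14
cycle 14: CDB Mul1=325; issue MUL r4<-Mul1 // r0:5,r1:Mul2,r2:0,r3:65,r4:Mul1
cycle 15: CDB Mul2=325; issue SUB r3<-Add1 // r0:5,r1:325,r2:0,r3:Add1,r4:Mul1
cycle 16: - // r0:5,r1:325,r2:0,r3:Add1,r4:Mul1
cycle 17: CDB Add1=-65 // r0:5,r1:325,r2:0,r3:-65,r4:Mul1
cycle 18: - // r0:5,r1:325,r2:0,r3:-65,r4:Mul1
cycle 19: CDB Mul1=0 // r0:5,r1:325,r2:0,r3:-65,r4:0

STATUS = VALUE 0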